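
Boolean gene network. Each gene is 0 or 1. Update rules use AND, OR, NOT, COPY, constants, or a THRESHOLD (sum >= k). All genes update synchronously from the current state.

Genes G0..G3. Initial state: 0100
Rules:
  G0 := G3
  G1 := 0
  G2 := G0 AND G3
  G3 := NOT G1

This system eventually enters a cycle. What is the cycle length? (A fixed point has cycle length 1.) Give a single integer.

Answer: 1

Derivation:
Step 0: 0100
Step 1: G0=G3=0 G1=0(const) G2=G0&G3=0&0=0 G3=NOT G1=NOT 1=0 -> 0000
Step 2: G0=G3=0 G1=0(const) G2=G0&G3=0&0=0 G3=NOT G1=NOT 0=1 -> 0001
Step 3: G0=G3=1 G1=0(const) G2=G0&G3=0&1=0 G3=NOT G1=NOT 0=1 -> 1001
Step 4: G0=G3=1 G1=0(const) G2=G0&G3=1&1=1 G3=NOT G1=NOT 0=1 -> 1011
Step 5: G0=G3=1 G1=0(const) G2=G0&G3=1&1=1 G3=NOT G1=NOT 0=1 -> 1011
State from step 5 equals state from step 4 -> cycle length 1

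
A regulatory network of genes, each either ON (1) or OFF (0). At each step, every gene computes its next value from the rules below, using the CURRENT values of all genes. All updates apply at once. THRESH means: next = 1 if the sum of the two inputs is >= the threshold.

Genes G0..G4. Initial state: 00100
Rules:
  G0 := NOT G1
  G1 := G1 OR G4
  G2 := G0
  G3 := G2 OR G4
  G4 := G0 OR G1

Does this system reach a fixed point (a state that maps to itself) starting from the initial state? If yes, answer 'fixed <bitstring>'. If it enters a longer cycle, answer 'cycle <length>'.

Answer: fixed 01011

Derivation:
Step 0: 00100
Step 1: G0=NOT G1=NOT 0=1 G1=G1|G4=0|0=0 G2=G0=0 G3=G2|G4=1|0=1 G4=G0|G1=0|0=0 -> 10010
Step 2: G0=NOT G1=NOT 0=1 G1=G1|G4=0|0=0 G2=G0=1 G3=G2|G4=0|0=0 G4=G0|G1=1|0=1 -> 10101
Step 3: G0=NOT G1=NOT 0=1 G1=G1|G4=0|1=1 G2=G0=1 G3=G2|G4=1|1=1 G4=G0|G1=1|0=1 -> 11111
Step 4: G0=NOT G1=NOT 1=0 G1=G1|G4=1|1=1 G2=G0=1 G3=G2|G4=1|1=1 G4=G0|G1=1|1=1 -> 01111
Step 5: G0=NOT G1=NOT 1=0 G1=G1|G4=1|1=1 G2=G0=0 G3=G2|G4=1|1=1 G4=G0|G1=0|1=1 -> 01011
Step 6: G0=NOT G1=NOT 1=0 G1=G1|G4=1|1=1 G2=G0=0 G3=G2|G4=0|1=1 G4=G0|G1=0|1=1 -> 01011
Fixed point reached at step 5: 01011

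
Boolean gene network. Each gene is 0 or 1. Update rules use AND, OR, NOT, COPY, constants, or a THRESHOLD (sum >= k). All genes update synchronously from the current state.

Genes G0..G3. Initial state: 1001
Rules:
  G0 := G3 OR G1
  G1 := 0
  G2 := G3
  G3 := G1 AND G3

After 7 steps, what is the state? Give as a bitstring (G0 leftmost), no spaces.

Step 1: G0=G3|G1=1|0=1 G1=0(const) G2=G3=1 G3=G1&G3=0&1=0 -> 1010
Step 2: G0=G3|G1=0|0=0 G1=0(const) G2=G3=0 G3=G1&G3=0&0=0 -> 0000
Step 3: G0=G3|G1=0|0=0 G1=0(const) G2=G3=0 G3=G1&G3=0&0=0 -> 0000
Step 4: G0=G3|G1=0|0=0 G1=0(const) G2=G3=0 G3=G1&G3=0&0=0 -> 0000
Step 5: G0=G3|G1=0|0=0 G1=0(const) G2=G3=0 G3=G1&G3=0&0=0 -> 0000
Step 6: G0=G3|G1=0|0=0 G1=0(const) G2=G3=0 G3=G1&G3=0&0=0 -> 0000
Step 7: G0=G3|G1=0|0=0 G1=0(const) G2=G3=0 G3=G1&G3=0&0=0 -> 0000

0000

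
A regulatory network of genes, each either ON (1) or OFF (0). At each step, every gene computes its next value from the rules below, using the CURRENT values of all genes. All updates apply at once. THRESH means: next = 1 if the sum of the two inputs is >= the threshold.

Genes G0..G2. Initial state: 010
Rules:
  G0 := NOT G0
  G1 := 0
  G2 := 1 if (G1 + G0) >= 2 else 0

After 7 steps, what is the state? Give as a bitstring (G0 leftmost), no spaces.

Step 1: G0=NOT G0=NOT 0=1 G1=0(const) G2=(1+0>=2)=0 -> 100
Step 2: G0=NOT G0=NOT 1=0 G1=0(const) G2=(0+1>=2)=0 -> 000
Step 3: G0=NOT G0=NOT 0=1 G1=0(const) G2=(0+0>=2)=0 -> 100
Step 4: G0=NOT G0=NOT 1=0 G1=0(const) G2=(0+1>=2)=0 -> 000
Step 5: G0=NOT G0=NOT 0=1 G1=0(const) G2=(0+0>=2)=0 -> 100
Step 6: G0=NOT G0=NOT 1=0 G1=0(const) G2=(0+1>=2)=0 -> 000
Step 7: G0=NOT G0=NOT 0=1 G1=0(const) G2=(0+0>=2)=0 -> 100

100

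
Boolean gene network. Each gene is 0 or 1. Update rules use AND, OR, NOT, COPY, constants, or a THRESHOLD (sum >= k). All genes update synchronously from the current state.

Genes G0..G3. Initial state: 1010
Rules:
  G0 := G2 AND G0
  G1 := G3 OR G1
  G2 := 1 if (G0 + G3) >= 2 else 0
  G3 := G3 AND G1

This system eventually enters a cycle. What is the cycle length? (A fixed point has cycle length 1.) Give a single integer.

Answer: 1

Derivation:
Step 0: 1010
Step 1: G0=G2&G0=1&1=1 G1=G3|G1=0|0=0 G2=(1+0>=2)=0 G3=G3&G1=0&0=0 -> 1000
Step 2: G0=G2&G0=0&1=0 G1=G3|G1=0|0=0 G2=(1+0>=2)=0 G3=G3&G1=0&0=0 -> 0000
Step 3: G0=G2&G0=0&0=0 G1=G3|G1=0|0=0 G2=(0+0>=2)=0 G3=G3&G1=0&0=0 -> 0000
State from step 3 equals state from step 2 -> cycle length 1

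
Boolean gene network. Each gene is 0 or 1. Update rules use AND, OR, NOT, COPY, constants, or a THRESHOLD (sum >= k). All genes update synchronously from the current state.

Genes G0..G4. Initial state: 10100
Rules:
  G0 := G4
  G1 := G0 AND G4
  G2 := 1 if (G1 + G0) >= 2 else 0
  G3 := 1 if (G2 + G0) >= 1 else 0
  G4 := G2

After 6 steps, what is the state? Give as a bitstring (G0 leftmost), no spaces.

Step 1: G0=G4=0 G1=G0&G4=1&0=0 G2=(0+1>=2)=0 G3=(1+1>=1)=1 G4=G2=1 -> 00011
Step 2: G0=G4=1 G1=G0&G4=0&1=0 G2=(0+0>=2)=0 G3=(0+0>=1)=0 G4=G2=0 -> 10000
Step 3: G0=G4=0 G1=G0&G4=1&0=0 G2=(0+1>=2)=0 G3=(0+1>=1)=1 G4=G2=0 -> 00010
Step 4: G0=G4=0 G1=G0&G4=0&0=0 G2=(0+0>=2)=0 G3=(0+0>=1)=0 G4=G2=0 -> 00000
Step 5: G0=G4=0 G1=G0&G4=0&0=0 G2=(0+0>=2)=0 G3=(0+0>=1)=0 G4=G2=0 -> 00000
Step 6: G0=G4=0 G1=G0&G4=0&0=0 G2=(0+0>=2)=0 G3=(0+0>=1)=0 G4=G2=0 -> 00000

00000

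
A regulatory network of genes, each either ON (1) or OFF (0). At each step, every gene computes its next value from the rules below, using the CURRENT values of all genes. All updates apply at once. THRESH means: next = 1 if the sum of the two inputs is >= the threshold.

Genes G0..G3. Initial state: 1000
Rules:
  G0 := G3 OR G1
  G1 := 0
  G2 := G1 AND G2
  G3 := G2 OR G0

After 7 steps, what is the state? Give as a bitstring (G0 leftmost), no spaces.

Step 1: G0=G3|G1=0|0=0 G1=0(const) G2=G1&G2=0&0=0 G3=G2|G0=0|1=1 -> 0001
Step 2: G0=G3|G1=1|0=1 G1=0(const) G2=G1&G2=0&0=0 G3=G2|G0=0|0=0 -> 1000
Step 3: G0=G3|G1=0|0=0 G1=0(const) G2=G1&G2=0&0=0 G3=G2|G0=0|1=1 -> 0001
Step 4: G0=G3|G1=1|0=1 G1=0(const) G2=G1&G2=0&0=0 G3=G2|G0=0|0=0 -> 1000
Step 5: G0=G3|G1=0|0=0 G1=0(const) G2=G1&G2=0&0=0 G3=G2|G0=0|1=1 -> 0001
Step 6: G0=G3|G1=1|0=1 G1=0(const) G2=G1&G2=0&0=0 G3=G2|G0=0|0=0 -> 1000
Step 7: G0=G3|G1=0|0=0 G1=0(const) G2=G1&G2=0&0=0 G3=G2|G0=0|1=1 -> 0001

0001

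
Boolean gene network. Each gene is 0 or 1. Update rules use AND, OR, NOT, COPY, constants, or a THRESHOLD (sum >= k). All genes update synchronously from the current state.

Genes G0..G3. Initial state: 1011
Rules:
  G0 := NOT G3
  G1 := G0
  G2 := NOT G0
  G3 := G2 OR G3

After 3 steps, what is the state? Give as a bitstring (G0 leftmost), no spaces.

Step 1: G0=NOT G3=NOT 1=0 G1=G0=1 G2=NOT G0=NOT 1=0 G3=G2|G3=1|1=1 -> 0101
Step 2: G0=NOT G3=NOT 1=0 G1=G0=0 G2=NOT G0=NOT 0=1 G3=G2|G3=0|1=1 -> 0011
Step 3: G0=NOT G3=NOT 1=0 G1=G0=0 G2=NOT G0=NOT 0=1 G3=G2|G3=1|1=1 -> 0011

0011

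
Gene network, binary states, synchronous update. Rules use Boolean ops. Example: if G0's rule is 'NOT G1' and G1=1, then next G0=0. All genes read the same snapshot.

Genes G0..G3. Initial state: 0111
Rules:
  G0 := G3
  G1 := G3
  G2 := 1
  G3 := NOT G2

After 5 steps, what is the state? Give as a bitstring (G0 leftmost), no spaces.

Step 1: G0=G3=1 G1=G3=1 G2=1(const) G3=NOT G2=NOT 1=0 -> 1110
Step 2: G0=G3=0 G1=G3=0 G2=1(const) G3=NOT G2=NOT 1=0 -> 0010
Step 3: G0=G3=0 G1=G3=0 G2=1(const) G3=NOT G2=NOT 1=0 -> 0010
Step 4: G0=G3=0 G1=G3=0 G2=1(const) G3=NOT G2=NOT 1=0 -> 0010
Step 5: G0=G3=0 G1=G3=0 G2=1(const) G3=NOT G2=NOT 1=0 -> 0010

0010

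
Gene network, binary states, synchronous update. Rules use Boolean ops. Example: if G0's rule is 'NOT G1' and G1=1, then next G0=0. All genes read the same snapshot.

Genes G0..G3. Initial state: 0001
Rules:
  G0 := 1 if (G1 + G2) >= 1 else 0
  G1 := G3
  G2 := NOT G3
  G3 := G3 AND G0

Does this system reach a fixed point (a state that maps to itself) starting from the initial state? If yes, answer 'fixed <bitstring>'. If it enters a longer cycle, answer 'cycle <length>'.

Answer: fixed 1010

Derivation:
Step 0: 0001
Step 1: G0=(0+0>=1)=0 G1=G3=1 G2=NOT G3=NOT 1=0 G3=G3&G0=1&0=0 -> 0100
Step 2: G0=(1+0>=1)=1 G1=G3=0 G2=NOT G3=NOT 0=1 G3=G3&G0=0&0=0 -> 1010
Step 3: G0=(0+1>=1)=1 G1=G3=0 G2=NOT G3=NOT 0=1 G3=G3&G0=0&1=0 -> 1010
Fixed point reached at step 2: 1010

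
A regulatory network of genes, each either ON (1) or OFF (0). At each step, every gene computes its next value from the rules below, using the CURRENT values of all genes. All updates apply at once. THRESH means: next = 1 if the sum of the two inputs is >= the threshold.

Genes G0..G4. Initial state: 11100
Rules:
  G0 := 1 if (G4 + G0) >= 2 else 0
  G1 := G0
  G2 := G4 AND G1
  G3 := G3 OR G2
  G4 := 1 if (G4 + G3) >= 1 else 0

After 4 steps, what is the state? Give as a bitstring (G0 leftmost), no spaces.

Step 1: G0=(0+1>=2)=0 G1=G0=1 G2=G4&G1=0&1=0 G3=G3|G2=0|1=1 G4=(0+0>=1)=0 -> 01010
Step 2: G0=(0+0>=2)=0 G1=G0=0 G2=G4&G1=0&1=0 G3=G3|G2=1|0=1 G4=(0+1>=1)=1 -> 00011
Step 3: G0=(1+0>=2)=0 G1=G0=0 G2=G4&G1=1&0=0 G3=G3|G2=1|0=1 G4=(1+1>=1)=1 -> 00011
Step 4: G0=(1+0>=2)=0 G1=G0=0 G2=G4&G1=1&0=0 G3=G3|G2=1|0=1 G4=(1+1>=1)=1 -> 00011

00011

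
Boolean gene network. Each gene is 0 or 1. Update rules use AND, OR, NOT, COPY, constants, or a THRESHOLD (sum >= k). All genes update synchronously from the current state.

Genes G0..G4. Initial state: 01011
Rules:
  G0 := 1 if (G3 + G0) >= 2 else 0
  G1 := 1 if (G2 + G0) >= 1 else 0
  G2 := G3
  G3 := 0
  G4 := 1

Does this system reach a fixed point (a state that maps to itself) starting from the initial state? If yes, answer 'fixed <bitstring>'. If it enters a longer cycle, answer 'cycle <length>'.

Answer: fixed 00001

Derivation:
Step 0: 01011
Step 1: G0=(1+0>=2)=0 G1=(0+0>=1)=0 G2=G3=1 G3=0(const) G4=1(const) -> 00101
Step 2: G0=(0+0>=2)=0 G1=(1+0>=1)=1 G2=G3=0 G3=0(const) G4=1(const) -> 01001
Step 3: G0=(0+0>=2)=0 G1=(0+0>=1)=0 G2=G3=0 G3=0(const) G4=1(const) -> 00001
Step 4: G0=(0+0>=2)=0 G1=(0+0>=1)=0 G2=G3=0 G3=0(const) G4=1(const) -> 00001
Fixed point reached at step 3: 00001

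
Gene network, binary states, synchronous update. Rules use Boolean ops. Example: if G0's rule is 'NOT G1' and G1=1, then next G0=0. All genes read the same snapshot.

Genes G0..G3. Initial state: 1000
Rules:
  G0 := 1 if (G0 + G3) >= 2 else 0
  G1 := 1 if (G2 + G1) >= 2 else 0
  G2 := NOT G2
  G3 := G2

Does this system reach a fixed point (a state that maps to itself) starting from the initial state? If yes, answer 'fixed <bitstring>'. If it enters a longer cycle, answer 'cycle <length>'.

Step 0: 1000
Step 1: G0=(1+0>=2)=0 G1=(0+0>=2)=0 G2=NOT G2=NOT 0=1 G3=G2=0 -> 0010
Step 2: G0=(0+0>=2)=0 G1=(1+0>=2)=0 G2=NOT G2=NOT 1=0 G3=G2=1 -> 0001
Step 3: G0=(0+1>=2)=0 G1=(0+0>=2)=0 G2=NOT G2=NOT 0=1 G3=G2=0 -> 0010
Cycle of length 2 starting at step 1 -> no fixed point

Answer: cycle 2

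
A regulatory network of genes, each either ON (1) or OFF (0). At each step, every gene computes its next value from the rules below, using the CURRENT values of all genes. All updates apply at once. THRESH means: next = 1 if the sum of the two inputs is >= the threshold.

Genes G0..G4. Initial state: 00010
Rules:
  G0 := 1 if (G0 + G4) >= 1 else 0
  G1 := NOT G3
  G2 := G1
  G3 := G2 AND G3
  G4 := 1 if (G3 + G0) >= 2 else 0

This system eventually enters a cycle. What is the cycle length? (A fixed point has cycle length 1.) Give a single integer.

Answer: 1

Derivation:
Step 0: 00010
Step 1: G0=(0+0>=1)=0 G1=NOT G3=NOT 1=0 G2=G1=0 G3=G2&G3=0&1=0 G4=(1+0>=2)=0 -> 00000
Step 2: G0=(0+0>=1)=0 G1=NOT G3=NOT 0=1 G2=G1=0 G3=G2&G3=0&0=0 G4=(0+0>=2)=0 -> 01000
Step 3: G0=(0+0>=1)=0 G1=NOT G3=NOT 0=1 G2=G1=1 G3=G2&G3=0&0=0 G4=(0+0>=2)=0 -> 01100
Step 4: G0=(0+0>=1)=0 G1=NOT G3=NOT 0=1 G2=G1=1 G3=G2&G3=1&0=0 G4=(0+0>=2)=0 -> 01100
State from step 4 equals state from step 3 -> cycle length 1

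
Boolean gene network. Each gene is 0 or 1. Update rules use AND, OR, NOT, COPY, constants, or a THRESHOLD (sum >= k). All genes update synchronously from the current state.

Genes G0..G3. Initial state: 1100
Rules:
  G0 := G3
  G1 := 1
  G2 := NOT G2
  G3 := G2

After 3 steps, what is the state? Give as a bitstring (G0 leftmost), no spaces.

Step 1: G0=G3=0 G1=1(const) G2=NOT G2=NOT 0=1 G3=G2=0 -> 0110
Step 2: G0=G3=0 G1=1(const) G2=NOT G2=NOT 1=0 G3=G2=1 -> 0101
Step 3: G0=G3=1 G1=1(const) G2=NOT G2=NOT 0=1 G3=G2=0 -> 1110

1110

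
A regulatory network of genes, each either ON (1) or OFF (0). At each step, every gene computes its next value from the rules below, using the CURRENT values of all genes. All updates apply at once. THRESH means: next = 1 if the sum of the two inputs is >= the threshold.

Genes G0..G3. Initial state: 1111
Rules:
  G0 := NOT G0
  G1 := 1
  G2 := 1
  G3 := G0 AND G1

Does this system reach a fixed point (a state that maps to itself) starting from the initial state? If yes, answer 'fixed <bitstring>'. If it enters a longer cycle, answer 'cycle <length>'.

Step 0: 1111
Step 1: G0=NOT G0=NOT 1=0 G1=1(const) G2=1(const) G3=G0&G1=1&1=1 -> 0111
Step 2: G0=NOT G0=NOT 0=1 G1=1(const) G2=1(const) G3=G0&G1=0&1=0 -> 1110
Step 3: G0=NOT G0=NOT 1=0 G1=1(const) G2=1(const) G3=G0&G1=1&1=1 -> 0111
Cycle of length 2 starting at step 1 -> no fixed point

Answer: cycle 2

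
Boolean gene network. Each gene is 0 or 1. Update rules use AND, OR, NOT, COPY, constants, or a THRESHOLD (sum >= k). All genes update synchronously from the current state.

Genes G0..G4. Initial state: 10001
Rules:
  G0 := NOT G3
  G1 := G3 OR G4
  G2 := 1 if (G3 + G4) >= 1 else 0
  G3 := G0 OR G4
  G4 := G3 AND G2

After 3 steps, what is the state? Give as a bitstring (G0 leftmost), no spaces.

Step 1: G0=NOT G3=NOT 0=1 G1=G3|G4=0|1=1 G2=(0+1>=1)=1 G3=G0|G4=1|1=1 G4=G3&G2=0&0=0 -> 11110
Step 2: G0=NOT G3=NOT 1=0 G1=G3|G4=1|0=1 G2=(1+0>=1)=1 G3=G0|G4=1|0=1 G4=G3&G2=1&1=1 -> 01111
Step 3: G0=NOT G3=NOT 1=0 G1=G3|G4=1|1=1 G2=(1+1>=1)=1 G3=G0|G4=0|1=1 G4=G3&G2=1&1=1 -> 01111

01111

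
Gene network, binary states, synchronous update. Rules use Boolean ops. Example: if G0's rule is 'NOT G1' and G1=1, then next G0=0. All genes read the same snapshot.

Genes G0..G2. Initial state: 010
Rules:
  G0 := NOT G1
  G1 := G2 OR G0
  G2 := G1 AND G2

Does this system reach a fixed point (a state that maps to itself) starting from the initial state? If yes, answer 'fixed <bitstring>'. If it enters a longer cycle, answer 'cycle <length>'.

Answer: cycle 4

Derivation:
Step 0: 010
Step 1: G0=NOT G1=NOT 1=0 G1=G2|G0=0|0=0 G2=G1&G2=1&0=0 -> 000
Step 2: G0=NOT G1=NOT 0=1 G1=G2|G0=0|0=0 G2=G1&G2=0&0=0 -> 100
Step 3: G0=NOT G1=NOT 0=1 G1=G2|G0=0|1=1 G2=G1&G2=0&0=0 -> 110
Step 4: G0=NOT G1=NOT 1=0 G1=G2|G0=0|1=1 G2=G1&G2=1&0=0 -> 010
Cycle of length 4 starting at step 0 -> no fixed point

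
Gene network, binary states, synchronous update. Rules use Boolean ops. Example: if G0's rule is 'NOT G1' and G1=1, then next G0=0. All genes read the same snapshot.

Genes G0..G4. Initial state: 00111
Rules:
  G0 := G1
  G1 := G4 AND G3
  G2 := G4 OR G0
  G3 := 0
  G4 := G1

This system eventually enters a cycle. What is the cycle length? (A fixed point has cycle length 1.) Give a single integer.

Answer: 1

Derivation:
Step 0: 00111
Step 1: G0=G1=0 G1=G4&G3=1&1=1 G2=G4|G0=1|0=1 G3=0(const) G4=G1=0 -> 01100
Step 2: G0=G1=1 G1=G4&G3=0&0=0 G2=G4|G0=0|0=0 G3=0(const) G4=G1=1 -> 10001
Step 3: G0=G1=0 G1=G4&G3=1&0=0 G2=G4|G0=1|1=1 G3=0(const) G4=G1=0 -> 00100
Step 4: G0=G1=0 G1=G4&G3=0&0=0 G2=G4|G0=0|0=0 G3=0(const) G4=G1=0 -> 00000
Step 5: G0=G1=0 G1=G4&G3=0&0=0 G2=G4|G0=0|0=0 G3=0(const) G4=G1=0 -> 00000
State from step 5 equals state from step 4 -> cycle length 1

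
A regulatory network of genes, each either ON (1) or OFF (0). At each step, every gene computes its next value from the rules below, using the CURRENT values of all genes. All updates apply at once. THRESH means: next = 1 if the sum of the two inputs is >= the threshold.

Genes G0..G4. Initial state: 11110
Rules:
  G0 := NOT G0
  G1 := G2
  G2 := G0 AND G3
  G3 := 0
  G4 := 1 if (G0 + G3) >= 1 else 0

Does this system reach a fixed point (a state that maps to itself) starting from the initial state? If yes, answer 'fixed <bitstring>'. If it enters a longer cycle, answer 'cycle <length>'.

Answer: cycle 2

Derivation:
Step 0: 11110
Step 1: G0=NOT G0=NOT 1=0 G1=G2=1 G2=G0&G3=1&1=1 G3=0(const) G4=(1+1>=1)=1 -> 01101
Step 2: G0=NOT G0=NOT 0=1 G1=G2=1 G2=G0&G3=0&0=0 G3=0(const) G4=(0+0>=1)=0 -> 11000
Step 3: G0=NOT G0=NOT 1=0 G1=G2=0 G2=G0&G3=1&0=0 G3=0(const) G4=(1+0>=1)=1 -> 00001
Step 4: G0=NOT G0=NOT 0=1 G1=G2=0 G2=G0&G3=0&0=0 G3=0(const) G4=(0+0>=1)=0 -> 10000
Step 5: G0=NOT G0=NOT 1=0 G1=G2=0 G2=G0&G3=1&0=0 G3=0(const) G4=(1+0>=1)=1 -> 00001
Cycle of length 2 starting at step 3 -> no fixed point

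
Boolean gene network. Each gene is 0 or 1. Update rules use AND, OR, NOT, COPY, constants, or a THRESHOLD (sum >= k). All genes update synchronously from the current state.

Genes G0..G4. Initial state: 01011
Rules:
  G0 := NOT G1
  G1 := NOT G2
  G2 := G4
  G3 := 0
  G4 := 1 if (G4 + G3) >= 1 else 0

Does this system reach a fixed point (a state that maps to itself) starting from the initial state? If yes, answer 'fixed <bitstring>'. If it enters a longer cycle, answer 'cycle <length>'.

Answer: fixed 10101

Derivation:
Step 0: 01011
Step 1: G0=NOT G1=NOT 1=0 G1=NOT G2=NOT 0=1 G2=G4=1 G3=0(const) G4=(1+1>=1)=1 -> 01101
Step 2: G0=NOT G1=NOT 1=0 G1=NOT G2=NOT 1=0 G2=G4=1 G3=0(const) G4=(1+0>=1)=1 -> 00101
Step 3: G0=NOT G1=NOT 0=1 G1=NOT G2=NOT 1=0 G2=G4=1 G3=0(const) G4=(1+0>=1)=1 -> 10101
Step 4: G0=NOT G1=NOT 0=1 G1=NOT G2=NOT 1=0 G2=G4=1 G3=0(const) G4=(1+0>=1)=1 -> 10101
Fixed point reached at step 3: 10101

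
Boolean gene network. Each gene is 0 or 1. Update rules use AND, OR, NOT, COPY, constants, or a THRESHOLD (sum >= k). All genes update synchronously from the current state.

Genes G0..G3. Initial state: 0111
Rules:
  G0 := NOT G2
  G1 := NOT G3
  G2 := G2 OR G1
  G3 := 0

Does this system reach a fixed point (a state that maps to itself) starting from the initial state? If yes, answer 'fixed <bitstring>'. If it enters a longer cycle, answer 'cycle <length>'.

Answer: fixed 0110

Derivation:
Step 0: 0111
Step 1: G0=NOT G2=NOT 1=0 G1=NOT G3=NOT 1=0 G2=G2|G1=1|1=1 G3=0(const) -> 0010
Step 2: G0=NOT G2=NOT 1=0 G1=NOT G3=NOT 0=1 G2=G2|G1=1|0=1 G3=0(const) -> 0110
Step 3: G0=NOT G2=NOT 1=0 G1=NOT G3=NOT 0=1 G2=G2|G1=1|1=1 G3=0(const) -> 0110
Fixed point reached at step 2: 0110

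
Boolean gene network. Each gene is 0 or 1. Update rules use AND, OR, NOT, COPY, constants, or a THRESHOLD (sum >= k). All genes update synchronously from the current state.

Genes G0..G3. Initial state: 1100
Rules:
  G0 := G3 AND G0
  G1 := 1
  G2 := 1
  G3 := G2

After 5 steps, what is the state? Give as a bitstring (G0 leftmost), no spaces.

Step 1: G0=G3&G0=0&1=0 G1=1(const) G2=1(const) G3=G2=0 -> 0110
Step 2: G0=G3&G0=0&0=0 G1=1(const) G2=1(const) G3=G2=1 -> 0111
Step 3: G0=G3&G0=1&0=0 G1=1(const) G2=1(const) G3=G2=1 -> 0111
Step 4: G0=G3&G0=1&0=0 G1=1(const) G2=1(const) G3=G2=1 -> 0111
Step 5: G0=G3&G0=1&0=0 G1=1(const) G2=1(const) G3=G2=1 -> 0111

0111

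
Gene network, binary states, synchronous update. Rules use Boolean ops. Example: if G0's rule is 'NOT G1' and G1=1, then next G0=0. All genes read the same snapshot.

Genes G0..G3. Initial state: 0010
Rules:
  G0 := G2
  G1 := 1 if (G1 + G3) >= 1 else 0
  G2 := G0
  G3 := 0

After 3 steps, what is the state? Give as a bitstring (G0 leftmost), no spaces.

Step 1: G0=G2=1 G1=(0+0>=1)=0 G2=G0=0 G3=0(const) -> 1000
Step 2: G0=G2=0 G1=(0+0>=1)=0 G2=G0=1 G3=0(const) -> 0010
Step 3: G0=G2=1 G1=(0+0>=1)=0 G2=G0=0 G3=0(const) -> 1000

1000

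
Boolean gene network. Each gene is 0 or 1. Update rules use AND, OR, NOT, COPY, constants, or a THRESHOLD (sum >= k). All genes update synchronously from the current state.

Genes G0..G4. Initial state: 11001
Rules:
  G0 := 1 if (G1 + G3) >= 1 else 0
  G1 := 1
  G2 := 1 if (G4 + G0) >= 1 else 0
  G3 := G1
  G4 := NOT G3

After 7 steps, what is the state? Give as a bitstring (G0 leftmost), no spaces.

Step 1: G0=(1+0>=1)=1 G1=1(const) G2=(1+1>=1)=1 G3=G1=1 G4=NOT G3=NOT 0=1 -> 11111
Step 2: G0=(1+1>=1)=1 G1=1(const) G2=(1+1>=1)=1 G3=G1=1 G4=NOT G3=NOT 1=0 -> 11110
Step 3: G0=(1+1>=1)=1 G1=1(const) G2=(0+1>=1)=1 G3=G1=1 G4=NOT G3=NOT 1=0 -> 11110
Step 4: G0=(1+1>=1)=1 G1=1(const) G2=(0+1>=1)=1 G3=G1=1 G4=NOT G3=NOT 1=0 -> 11110
Step 5: G0=(1+1>=1)=1 G1=1(const) G2=(0+1>=1)=1 G3=G1=1 G4=NOT G3=NOT 1=0 -> 11110
Step 6: G0=(1+1>=1)=1 G1=1(const) G2=(0+1>=1)=1 G3=G1=1 G4=NOT G3=NOT 1=0 -> 11110
Step 7: G0=(1+1>=1)=1 G1=1(const) G2=(0+1>=1)=1 G3=G1=1 G4=NOT G3=NOT 1=0 -> 11110

11110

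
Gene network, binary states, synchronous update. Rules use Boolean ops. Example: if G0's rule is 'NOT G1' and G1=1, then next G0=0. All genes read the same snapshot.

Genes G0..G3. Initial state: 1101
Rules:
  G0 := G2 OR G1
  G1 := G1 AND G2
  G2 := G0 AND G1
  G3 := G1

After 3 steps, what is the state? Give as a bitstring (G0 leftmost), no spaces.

Step 1: G0=G2|G1=0|1=1 G1=G1&G2=1&0=0 G2=G0&G1=1&1=1 G3=G1=1 -> 1011
Step 2: G0=G2|G1=1|0=1 G1=G1&G2=0&1=0 G2=G0&G1=1&0=0 G3=G1=0 -> 1000
Step 3: G0=G2|G1=0|0=0 G1=G1&G2=0&0=0 G2=G0&G1=1&0=0 G3=G1=0 -> 0000

0000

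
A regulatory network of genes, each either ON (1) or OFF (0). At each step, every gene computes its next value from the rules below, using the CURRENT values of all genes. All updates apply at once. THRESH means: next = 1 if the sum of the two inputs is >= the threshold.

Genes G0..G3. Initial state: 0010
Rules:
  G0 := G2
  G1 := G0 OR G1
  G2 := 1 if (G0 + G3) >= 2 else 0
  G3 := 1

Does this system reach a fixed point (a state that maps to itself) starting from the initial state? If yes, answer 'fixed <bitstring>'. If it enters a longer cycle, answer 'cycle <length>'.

Step 0: 0010
Step 1: G0=G2=1 G1=G0|G1=0|0=0 G2=(0+0>=2)=0 G3=1(const) -> 1001
Step 2: G0=G2=0 G1=G0|G1=1|0=1 G2=(1+1>=2)=1 G3=1(const) -> 0111
Step 3: G0=G2=1 G1=G0|G1=0|1=1 G2=(0+1>=2)=0 G3=1(const) -> 1101
Step 4: G0=G2=0 G1=G0|G1=1|1=1 G2=(1+1>=2)=1 G3=1(const) -> 0111
Cycle of length 2 starting at step 2 -> no fixed point

Answer: cycle 2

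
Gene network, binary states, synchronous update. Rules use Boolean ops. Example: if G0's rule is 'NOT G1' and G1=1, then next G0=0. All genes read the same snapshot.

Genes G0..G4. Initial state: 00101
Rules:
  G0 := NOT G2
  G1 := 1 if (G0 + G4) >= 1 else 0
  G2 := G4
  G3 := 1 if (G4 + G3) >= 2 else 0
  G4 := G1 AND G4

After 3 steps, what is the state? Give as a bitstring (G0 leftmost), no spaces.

Step 1: G0=NOT G2=NOT 1=0 G1=(0+1>=1)=1 G2=G4=1 G3=(1+0>=2)=0 G4=G1&G4=0&1=0 -> 01100
Step 2: G0=NOT G2=NOT 1=0 G1=(0+0>=1)=0 G2=G4=0 G3=(0+0>=2)=0 G4=G1&G4=1&0=0 -> 00000
Step 3: G0=NOT G2=NOT 0=1 G1=(0+0>=1)=0 G2=G4=0 G3=(0+0>=2)=0 G4=G1&G4=0&0=0 -> 10000

10000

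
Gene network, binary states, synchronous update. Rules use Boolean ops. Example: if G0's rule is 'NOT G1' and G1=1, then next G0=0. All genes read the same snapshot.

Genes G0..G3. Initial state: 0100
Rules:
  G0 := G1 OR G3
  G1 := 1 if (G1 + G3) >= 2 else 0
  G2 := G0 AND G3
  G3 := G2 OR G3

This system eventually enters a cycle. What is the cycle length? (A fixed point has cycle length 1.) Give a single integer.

Step 0: 0100
Step 1: G0=G1|G3=1|0=1 G1=(1+0>=2)=0 G2=G0&G3=0&0=0 G3=G2|G3=0|0=0 -> 1000
Step 2: G0=G1|G3=0|0=0 G1=(0+0>=2)=0 G2=G0&G3=1&0=0 G3=G2|G3=0|0=0 -> 0000
Step 3: G0=G1|G3=0|0=0 G1=(0+0>=2)=0 G2=G0&G3=0&0=0 G3=G2|G3=0|0=0 -> 0000
State from step 3 equals state from step 2 -> cycle length 1

Answer: 1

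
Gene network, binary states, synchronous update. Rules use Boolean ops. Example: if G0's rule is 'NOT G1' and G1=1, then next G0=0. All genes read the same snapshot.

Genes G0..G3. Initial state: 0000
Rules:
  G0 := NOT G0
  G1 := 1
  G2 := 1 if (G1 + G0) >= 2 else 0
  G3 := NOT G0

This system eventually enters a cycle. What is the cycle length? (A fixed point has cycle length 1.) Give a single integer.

Step 0: 0000
Step 1: G0=NOT G0=NOT 0=1 G1=1(const) G2=(0+0>=2)=0 G3=NOT G0=NOT 0=1 -> 1101
Step 2: G0=NOT G0=NOT 1=0 G1=1(const) G2=(1+1>=2)=1 G3=NOT G0=NOT 1=0 -> 0110
Step 3: G0=NOT G0=NOT 0=1 G1=1(const) G2=(1+0>=2)=0 G3=NOT G0=NOT 0=1 -> 1101
State from step 3 equals state from step 1 -> cycle length 2

Answer: 2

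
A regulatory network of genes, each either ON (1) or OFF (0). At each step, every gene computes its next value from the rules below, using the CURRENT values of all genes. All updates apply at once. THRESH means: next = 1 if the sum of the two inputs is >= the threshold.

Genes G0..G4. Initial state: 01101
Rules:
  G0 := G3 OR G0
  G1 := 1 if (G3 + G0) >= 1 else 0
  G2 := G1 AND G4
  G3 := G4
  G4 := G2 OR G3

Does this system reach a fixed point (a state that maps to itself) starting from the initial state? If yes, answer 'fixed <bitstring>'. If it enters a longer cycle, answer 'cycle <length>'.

Step 0: 01101
Step 1: G0=G3|G0=0|0=0 G1=(0+0>=1)=0 G2=G1&G4=1&1=1 G3=G4=1 G4=G2|G3=1|0=1 -> 00111
Step 2: G0=G3|G0=1|0=1 G1=(1+0>=1)=1 G2=G1&G4=0&1=0 G3=G4=1 G4=G2|G3=1|1=1 -> 11011
Step 3: G0=G3|G0=1|1=1 G1=(1+1>=1)=1 G2=G1&G4=1&1=1 G3=G4=1 G4=G2|G3=0|1=1 -> 11111
Step 4: G0=G3|G0=1|1=1 G1=(1+1>=1)=1 G2=G1&G4=1&1=1 G3=G4=1 G4=G2|G3=1|1=1 -> 11111
Fixed point reached at step 3: 11111

Answer: fixed 11111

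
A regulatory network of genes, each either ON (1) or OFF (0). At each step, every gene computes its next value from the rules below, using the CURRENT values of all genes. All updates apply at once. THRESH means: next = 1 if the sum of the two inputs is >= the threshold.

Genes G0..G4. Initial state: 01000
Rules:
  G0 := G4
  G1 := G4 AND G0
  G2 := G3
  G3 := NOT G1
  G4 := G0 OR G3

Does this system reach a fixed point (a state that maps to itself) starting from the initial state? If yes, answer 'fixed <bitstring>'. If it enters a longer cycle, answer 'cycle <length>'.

Answer: fixed 11001

Derivation:
Step 0: 01000
Step 1: G0=G4=0 G1=G4&G0=0&0=0 G2=G3=0 G3=NOT G1=NOT 1=0 G4=G0|G3=0|0=0 -> 00000
Step 2: G0=G4=0 G1=G4&G0=0&0=0 G2=G3=0 G3=NOT G1=NOT 0=1 G4=G0|G3=0|0=0 -> 00010
Step 3: G0=G4=0 G1=G4&G0=0&0=0 G2=G3=1 G3=NOT G1=NOT 0=1 G4=G0|G3=0|1=1 -> 00111
Step 4: G0=G4=1 G1=G4&G0=1&0=0 G2=G3=1 G3=NOT G1=NOT 0=1 G4=G0|G3=0|1=1 -> 10111
Step 5: G0=G4=1 G1=G4&G0=1&1=1 G2=G3=1 G3=NOT G1=NOT 0=1 G4=G0|G3=1|1=1 -> 11111
Step 6: G0=G4=1 G1=G4&G0=1&1=1 G2=G3=1 G3=NOT G1=NOT 1=0 G4=G0|G3=1|1=1 -> 11101
Step 7: G0=G4=1 G1=G4&G0=1&1=1 G2=G3=0 G3=NOT G1=NOT 1=0 G4=G0|G3=1|0=1 -> 11001
Step 8: G0=G4=1 G1=G4&G0=1&1=1 G2=G3=0 G3=NOT G1=NOT 1=0 G4=G0|G3=1|0=1 -> 11001
Fixed point reached at step 7: 11001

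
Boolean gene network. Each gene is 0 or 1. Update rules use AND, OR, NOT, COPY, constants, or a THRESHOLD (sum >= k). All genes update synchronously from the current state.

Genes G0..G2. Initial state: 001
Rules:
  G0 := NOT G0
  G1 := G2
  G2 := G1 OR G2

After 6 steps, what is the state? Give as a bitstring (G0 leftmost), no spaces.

Step 1: G0=NOT G0=NOT 0=1 G1=G2=1 G2=G1|G2=0|1=1 -> 111
Step 2: G0=NOT G0=NOT 1=0 G1=G2=1 G2=G1|G2=1|1=1 -> 011
Step 3: G0=NOT G0=NOT 0=1 G1=G2=1 G2=G1|G2=1|1=1 -> 111
Step 4: G0=NOT G0=NOT 1=0 G1=G2=1 G2=G1|G2=1|1=1 -> 011
Step 5: G0=NOT G0=NOT 0=1 G1=G2=1 G2=G1|G2=1|1=1 -> 111
Step 6: G0=NOT G0=NOT 1=0 G1=G2=1 G2=G1|G2=1|1=1 -> 011

011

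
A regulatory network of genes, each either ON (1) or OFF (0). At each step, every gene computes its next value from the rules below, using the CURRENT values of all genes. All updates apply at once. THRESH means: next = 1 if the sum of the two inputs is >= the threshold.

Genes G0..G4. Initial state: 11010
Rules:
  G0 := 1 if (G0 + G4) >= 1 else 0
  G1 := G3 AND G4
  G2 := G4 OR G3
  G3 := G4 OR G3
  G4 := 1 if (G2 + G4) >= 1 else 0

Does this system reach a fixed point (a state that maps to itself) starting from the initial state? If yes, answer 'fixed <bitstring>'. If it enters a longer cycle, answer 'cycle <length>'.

Answer: fixed 11111

Derivation:
Step 0: 11010
Step 1: G0=(1+0>=1)=1 G1=G3&G4=1&0=0 G2=G4|G3=0|1=1 G3=G4|G3=0|1=1 G4=(0+0>=1)=0 -> 10110
Step 2: G0=(1+0>=1)=1 G1=G3&G4=1&0=0 G2=G4|G3=0|1=1 G3=G4|G3=0|1=1 G4=(1+0>=1)=1 -> 10111
Step 3: G0=(1+1>=1)=1 G1=G3&G4=1&1=1 G2=G4|G3=1|1=1 G3=G4|G3=1|1=1 G4=(1+1>=1)=1 -> 11111
Step 4: G0=(1+1>=1)=1 G1=G3&G4=1&1=1 G2=G4|G3=1|1=1 G3=G4|G3=1|1=1 G4=(1+1>=1)=1 -> 11111
Fixed point reached at step 3: 11111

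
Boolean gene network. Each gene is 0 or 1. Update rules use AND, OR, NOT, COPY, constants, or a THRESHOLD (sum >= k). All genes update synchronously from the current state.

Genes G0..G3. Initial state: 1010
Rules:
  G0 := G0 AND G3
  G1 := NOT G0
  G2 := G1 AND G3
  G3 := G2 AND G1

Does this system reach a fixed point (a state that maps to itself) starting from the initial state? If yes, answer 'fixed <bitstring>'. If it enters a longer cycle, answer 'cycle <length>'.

Step 0: 1010
Step 1: G0=G0&G3=1&0=0 G1=NOT G0=NOT 1=0 G2=G1&G3=0&0=0 G3=G2&G1=1&0=0 -> 0000
Step 2: G0=G0&G3=0&0=0 G1=NOT G0=NOT 0=1 G2=G1&G3=0&0=0 G3=G2&G1=0&0=0 -> 0100
Step 3: G0=G0&G3=0&0=0 G1=NOT G0=NOT 0=1 G2=G1&G3=1&0=0 G3=G2&G1=0&1=0 -> 0100
Fixed point reached at step 2: 0100

Answer: fixed 0100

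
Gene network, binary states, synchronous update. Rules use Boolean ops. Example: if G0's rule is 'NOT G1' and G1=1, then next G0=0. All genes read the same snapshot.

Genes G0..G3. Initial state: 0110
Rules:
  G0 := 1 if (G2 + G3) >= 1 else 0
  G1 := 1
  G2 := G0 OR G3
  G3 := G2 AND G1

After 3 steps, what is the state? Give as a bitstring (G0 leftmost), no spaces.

Step 1: G0=(1+0>=1)=1 G1=1(const) G2=G0|G3=0|0=0 G3=G2&G1=1&1=1 -> 1101
Step 2: G0=(0+1>=1)=1 G1=1(const) G2=G0|G3=1|1=1 G3=G2&G1=0&1=0 -> 1110
Step 3: G0=(1+0>=1)=1 G1=1(const) G2=G0|G3=1|0=1 G3=G2&G1=1&1=1 -> 1111

1111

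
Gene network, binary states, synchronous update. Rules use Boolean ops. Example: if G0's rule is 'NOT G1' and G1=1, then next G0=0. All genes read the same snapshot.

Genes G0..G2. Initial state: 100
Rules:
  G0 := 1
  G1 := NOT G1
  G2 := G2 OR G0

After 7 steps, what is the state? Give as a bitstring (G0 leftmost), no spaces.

Step 1: G0=1(const) G1=NOT G1=NOT 0=1 G2=G2|G0=0|1=1 -> 111
Step 2: G0=1(const) G1=NOT G1=NOT 1=0 G2=G2|G0=1|1=1 -> 101
Step 3: G0=1(const) G1=NOT G1=NOT 0=1 G2=G2|G0=1|1=1 -> 111
Step 4: G0=1(const) G1=NOT G1=NOT 1=0 G2=G2|G0=1|1=1 -> 101
Step 5: G0=1(const) G1=NOT G1=NOT 0=1 G2=G2|G0=1|1=1 -> 111
Step 6: G0=1(const) G1=NOT G1=NOT 1=0 G2=G2|G0=1|1=1 -> 101
Step 7: G0=1(const) G1=NOT G1=NOT 0=1 G2=G2|G0=1|1=1 -> 111

111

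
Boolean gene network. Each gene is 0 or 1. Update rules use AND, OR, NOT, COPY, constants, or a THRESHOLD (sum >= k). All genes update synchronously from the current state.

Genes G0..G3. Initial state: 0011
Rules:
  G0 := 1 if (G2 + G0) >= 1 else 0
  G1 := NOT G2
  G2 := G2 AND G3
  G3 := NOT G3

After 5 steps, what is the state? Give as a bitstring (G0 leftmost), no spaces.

Step 1: G0=(1+0>=1)=1 G1=NOT G2=NOT 1=0 G2=G2&G3=1&1=1 G3=NOT G3=NOT 1=0 -> 1010
Step 2: G0=(1+1>=1)=1 G1=NOT G2=NOT 1=0 G2=G2&G3=1&0=0 G3=NOT G3=NOT 0=1 -> 1001
Step 3: G0=(0+1>=1)=1 G1=NOT G2=NOT 0=1 G2=G2&G3=0&1=0 G3=NOT G3=NOT 1=0 -> 1100
Step 4: G0=(0+1>=1)=1 G1=NOT G2=NOT 0=1 G2=G2&G3=0&0=0 G3=NOT G3=NOT 0=1 -> 1101
Step 5: G0=(0+1>=1)=1 G1=NOT G2=NOT 0=1 G2=G2&G3=0&1=0 G3=NOT G3=NOT 1=0 -> 1100

1100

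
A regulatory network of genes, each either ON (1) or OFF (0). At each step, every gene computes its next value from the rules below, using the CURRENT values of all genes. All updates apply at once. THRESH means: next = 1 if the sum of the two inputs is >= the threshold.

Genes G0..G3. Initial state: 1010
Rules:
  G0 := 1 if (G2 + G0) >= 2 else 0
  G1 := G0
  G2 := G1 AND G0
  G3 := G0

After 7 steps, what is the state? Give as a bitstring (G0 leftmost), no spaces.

Step 1: G0=(1+1>=2)=1 G1=G0=1 G2=G1&G0=0&1=0 G3=G0=1 -> 1101
Step 2: G0=(0+1>=2)=0 G1=G0=1 G2=G1&G0=1&1=1 G3=G0=1 -> 0111
Step 3: G0=(1+0>=2)=0 G1=G0=0 G2=G1&G0=1&0=0 G3=G0=0 -> 0000
Step 4: G0=(0+0>=2)=0 G1=G0=0 G2=G1&G0=0&0=0 G3=G0=0 -> 0000
Step 5: G0=(0+0>=2)=0 G1=G0=0 G2=G1&G0=0&0=0 G3=G0=0 -> 0000
Step 6: G0=(0+0>=2)=0 G1=G0=0 G2=G1&G0=0&0=0 G3=G0=0 -> 0000
Step 7: G0=(0+0>=2)=0 G1=G0=0 G2=G1&G0=0&0=0 G3=G0=0 -> 0000

0000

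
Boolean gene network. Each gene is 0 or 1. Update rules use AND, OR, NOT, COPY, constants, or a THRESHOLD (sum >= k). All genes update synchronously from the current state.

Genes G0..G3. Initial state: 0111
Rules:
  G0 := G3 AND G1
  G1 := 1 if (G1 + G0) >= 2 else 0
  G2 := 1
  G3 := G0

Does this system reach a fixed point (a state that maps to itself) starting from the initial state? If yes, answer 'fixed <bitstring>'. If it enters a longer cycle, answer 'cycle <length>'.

Answer: fixed 0010

Derivation:
Step 0: 0111
Step 1: G0=G3&G1=1&1=1 G1=(1+0>=2)=0 G2=1(const) G3=G0=0 -> 1010
Step 2: G0=G3&G1=0&0=0 G1=(0+1>=2)=0 G2=1(const) G3=G0=1 -> 0011
Step 3: G0=G3&G1=1&0=0 G1=(0+0>=2)=0 G2=1(const) G3=G0=0 -> 0010
Step 4: G0=G3&G1=0&0=0 G1=(0+0>=2)=0 G2=1(const) G3=G0=0 -> 0010
Fixed point reached at step 3: 0010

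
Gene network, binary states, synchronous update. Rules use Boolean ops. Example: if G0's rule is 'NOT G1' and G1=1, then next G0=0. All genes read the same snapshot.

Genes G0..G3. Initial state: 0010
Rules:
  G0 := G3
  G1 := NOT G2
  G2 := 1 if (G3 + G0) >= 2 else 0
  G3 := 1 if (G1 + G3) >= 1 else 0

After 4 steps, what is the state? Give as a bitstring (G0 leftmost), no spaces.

Step 1: G0=G3=0 G1=NOT G2=NOT 1=0 G2=(0+0>=2)=0 G3=(0+0>=1)=0 -> 0000
Step 2: G0=G3=0 G1=NOT G2=NOT 0=1 G2=(0+0>=2)=0 G3=(0+0>=1)=0 -> 0100
Step 3: G0=G3=0 G1=NOT G2=NOT 0=1 G2=(0+0>=2)=0 G3=(1+0>=1)=1 -> 0101
Step 4: G0=G3=1 G1=NOT G2=NOT 0=1 G2=(1+0>=2)=0 G3=(1+1>=1)=1 -> 1101

1101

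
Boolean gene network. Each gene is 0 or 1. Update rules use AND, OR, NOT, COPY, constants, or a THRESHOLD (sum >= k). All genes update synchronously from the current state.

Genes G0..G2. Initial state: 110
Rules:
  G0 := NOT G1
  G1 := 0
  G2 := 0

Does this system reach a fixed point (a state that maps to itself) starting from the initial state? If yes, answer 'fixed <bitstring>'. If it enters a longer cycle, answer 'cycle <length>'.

Step 0: 110
Step 1: G0=NOT G1=NOT 1=0 G1=0(const) G2=0(const) -> 000
Step 2: G0=NOT G1=NOT 0=1 G1=0(const) G2=0(const) -> 100
Step 3: G0=NOT G1=NOT 0=1 G1=0(const) G2=0(const) -> 100
Fixed point reached at step 2: 100

Answer: fixed 100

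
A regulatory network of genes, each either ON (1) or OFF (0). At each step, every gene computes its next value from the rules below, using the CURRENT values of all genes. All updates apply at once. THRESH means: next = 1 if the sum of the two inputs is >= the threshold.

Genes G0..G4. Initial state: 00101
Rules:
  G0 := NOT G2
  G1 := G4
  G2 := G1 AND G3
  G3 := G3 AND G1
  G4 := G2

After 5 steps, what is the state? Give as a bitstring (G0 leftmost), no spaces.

Step 1: G0=NOT G2=NOT 1=0 G1=G4=1 G2=G1&G3=0&0=0 G3=G3&G1=0&0=0 G4=G2=1 -> 01001
Step 2: G0=NOT G2=NOT 0=1 G1=G4=1 G2=G1&G3=1&0=0 G3=G3&G1=0&1=0 G4=G2=0 -> 11000
Step 3: G0=NOT G2=NOT 0=1 G1=G4=0 G2=G1&G3=1&0=0 G3=G3&G1=0&1=0 G4=G2=0 -> 10000
Step 4: G0=NOT G2=NOT 0=1 G1=G4=0 G2=G1&G3=0&0=0 G3=G3&G1=0&0=0 G4=G2=0 -> 10000
Step 5: G0=NOT G2=NOT 0=1 G1=G4=0 G2=G1&G3=0&0=0 G3=G3&G1=0&0=0 G4=G2=0 -> 10000

10000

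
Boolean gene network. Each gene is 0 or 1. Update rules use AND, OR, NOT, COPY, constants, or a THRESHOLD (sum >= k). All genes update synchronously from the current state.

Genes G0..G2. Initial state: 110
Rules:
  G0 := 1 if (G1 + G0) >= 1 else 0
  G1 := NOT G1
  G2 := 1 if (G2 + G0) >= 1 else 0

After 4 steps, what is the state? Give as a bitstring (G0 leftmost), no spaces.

Step 1: G0=(1+1>=1)=1 G1=NOT G1=NOT 1=0 G2=(0+1>=1)=1 -> 101
Step 2: G0=(0+1>=1)=1 G1=NOT G1=NOT 0=1 G2=(1+1>=1)=1 -> 111
Step 3: G0=(1+1>=1)=1 G1=NOT G1=NOT 1=0 G2=(1+1>=1)=1 -> 101
Step 4: G0=(0+1>=1)=1 G1=NOT G1=NOT 0=1 G2=(1+1>=1)=1 -> 111

111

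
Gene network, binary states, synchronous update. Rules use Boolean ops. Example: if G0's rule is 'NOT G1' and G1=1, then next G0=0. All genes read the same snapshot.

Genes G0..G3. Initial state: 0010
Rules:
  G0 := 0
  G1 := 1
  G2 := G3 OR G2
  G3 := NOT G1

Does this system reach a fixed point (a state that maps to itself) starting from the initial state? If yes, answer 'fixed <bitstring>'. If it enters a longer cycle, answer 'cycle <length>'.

Answer: fixed 0110

Derivation:
Step 0: 0010
Step 1: G0=0(const) G1=1(const) G2=G3|G2=0|1=1 G3=NOT G1=NOT 0=1 -> 0111
Step 2: G0=0(const) G1=1(const) G2=G3|G2=1|1=1 G3=NOT G1=NOT 1=0 -> 0110
Step 3: G0=0(const) G1=1(const) G2=G3|G2=0|1=1 G3=NOT G1=NOT 1=0 -> 0110
Fixed point reached at step 2: 0110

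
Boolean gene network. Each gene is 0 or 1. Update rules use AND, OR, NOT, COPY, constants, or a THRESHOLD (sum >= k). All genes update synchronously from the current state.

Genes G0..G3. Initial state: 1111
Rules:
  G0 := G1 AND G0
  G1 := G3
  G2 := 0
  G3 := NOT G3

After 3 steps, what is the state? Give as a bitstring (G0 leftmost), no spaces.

Step 1: G0=G1&G0=1&1=1 G1=G3=1 G2=0(const) G3=NOT G3=NOT 1=0 -> 1100
Step 2: G0=G1&G0=1&1=1 G1=G3=0 G2=0(const) G3=NOT G3=NOT 0=1 -> 1001
Step 3: G0=G1&G0=0&1=0 G1=G3=1 G2=0(const) G3=NOT G3=NOT 1=0 -> 0100

0100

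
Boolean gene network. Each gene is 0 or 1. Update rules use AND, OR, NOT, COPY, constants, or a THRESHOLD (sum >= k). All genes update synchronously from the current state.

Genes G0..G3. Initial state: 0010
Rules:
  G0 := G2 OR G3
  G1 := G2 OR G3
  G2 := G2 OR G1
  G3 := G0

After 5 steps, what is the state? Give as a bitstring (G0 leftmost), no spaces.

Step 1: G0=G2|G3=1|0=1 G1=G2|G3=1|0=1 G2=G2|G1=1|0=1 G3=G0=0 -> 1110
Step 2: G0=G2|G3=1|0=1 G1=G2|G3=1|0=1 G2=G2|G1=1|1=1 G3=G0=1 -> 1111
Step 3: G0=G2|G3=1|1=1 G1=G2|G3=1|1=1 G2=G2|G1=1|1=1 G3=G0=1 -> 1111
Step 4: G0=G2|G3=1|1=1 G1=G2|G3=1|1=1 G2=G2|G1=1|1=1 G3=G0=1 -> 1111
Step 5: G0=G2|G3=1|1=1 G1=G2|G3=1|1=1 G2=G2|G1=1|1=1 G3=G0=1 -> 1111

1111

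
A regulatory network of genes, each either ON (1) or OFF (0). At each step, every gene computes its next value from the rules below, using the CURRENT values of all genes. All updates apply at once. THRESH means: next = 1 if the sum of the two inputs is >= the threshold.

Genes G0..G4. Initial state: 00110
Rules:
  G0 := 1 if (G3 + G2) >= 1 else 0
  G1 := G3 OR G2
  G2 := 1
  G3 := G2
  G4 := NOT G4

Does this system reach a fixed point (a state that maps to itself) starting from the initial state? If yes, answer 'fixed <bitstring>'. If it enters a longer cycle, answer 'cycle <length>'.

Step 0: 00110
Step 1: G0=(1+1>=1)=1 G1=G3|G2=1|1=1 G2=1(const) G3=G2=1 G4=NOT G4=NOT 0=1 -> 11111
Step 2: G0=(1+1>=1)=1 G1=G3|G2=1|1=1 G2=1(const) G3=G2=1 G4=NOT G4=NOT 1=0 -> 11110
Step 3: G0=(1+1>=1)=1 G1=G3|G2=1|1=1 G2=1(const) G3=G2=1 G4=NOT G4=NOT 0=1 -> 11111
Cycle of length 2 starting at step 1 -> no fixed point

Answer: cycle 2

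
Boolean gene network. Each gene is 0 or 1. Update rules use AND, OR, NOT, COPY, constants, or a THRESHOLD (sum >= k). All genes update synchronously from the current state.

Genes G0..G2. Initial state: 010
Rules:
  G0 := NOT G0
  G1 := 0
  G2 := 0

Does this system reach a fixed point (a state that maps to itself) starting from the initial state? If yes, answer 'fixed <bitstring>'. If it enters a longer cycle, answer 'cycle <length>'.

Answer: cycle 2

Derivation:
Step 0: 010
Step 1: G0=NOT G0=NOT 0=1 G1=0(const) G2=0(const) -> 100
Step 2: G0=NOT G0=NOT 1=0 G1=0(const) G2=0(const) -> 000
Step 3: G0=NOT G0=NOT 0=1 G1=0(const) G2=0(const) -> 100
Cycle of length 2 starting at step 1 -> no fixed point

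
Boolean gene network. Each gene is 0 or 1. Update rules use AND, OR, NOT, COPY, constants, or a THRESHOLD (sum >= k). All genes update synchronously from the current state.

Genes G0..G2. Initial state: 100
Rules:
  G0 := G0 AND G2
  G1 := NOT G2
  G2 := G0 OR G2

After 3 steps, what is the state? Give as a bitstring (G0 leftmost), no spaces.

Step 1: G0=G0&G2=1&0=0 G1=NOT G2=NOT 0=1 G2=G0|G2=1|0=1 -> 011
Step 2: G0=G0&G2=0&1=0 G1=NOT G2=NOT 1=0 G2=G0|G2=0|1=1 -> 001
Step 3: G0=G0&G2=0&1=0 G1=NOT G2=NOT 1=0 G2=G0|G2=0|1=1 -> 001

001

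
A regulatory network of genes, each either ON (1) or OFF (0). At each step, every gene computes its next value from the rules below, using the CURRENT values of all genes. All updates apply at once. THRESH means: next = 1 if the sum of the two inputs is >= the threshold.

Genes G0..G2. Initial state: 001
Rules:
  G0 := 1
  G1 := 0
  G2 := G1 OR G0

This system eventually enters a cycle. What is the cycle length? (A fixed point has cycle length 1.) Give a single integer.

Step 0: 001
Step 1: G0=1(const) G1=0(const) G2=G1|G0=0|0=0 -> 100
Step 2: G0=1(const) G1=0(const) G2=G1|G0=0|1=1 -> 101
Step 3: G0=1(const) G1=0(const) G2=G1|G0=0|1=1 -> 101
State from step 3 equals state from step 2 -> cycle length 1

Answer: 1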